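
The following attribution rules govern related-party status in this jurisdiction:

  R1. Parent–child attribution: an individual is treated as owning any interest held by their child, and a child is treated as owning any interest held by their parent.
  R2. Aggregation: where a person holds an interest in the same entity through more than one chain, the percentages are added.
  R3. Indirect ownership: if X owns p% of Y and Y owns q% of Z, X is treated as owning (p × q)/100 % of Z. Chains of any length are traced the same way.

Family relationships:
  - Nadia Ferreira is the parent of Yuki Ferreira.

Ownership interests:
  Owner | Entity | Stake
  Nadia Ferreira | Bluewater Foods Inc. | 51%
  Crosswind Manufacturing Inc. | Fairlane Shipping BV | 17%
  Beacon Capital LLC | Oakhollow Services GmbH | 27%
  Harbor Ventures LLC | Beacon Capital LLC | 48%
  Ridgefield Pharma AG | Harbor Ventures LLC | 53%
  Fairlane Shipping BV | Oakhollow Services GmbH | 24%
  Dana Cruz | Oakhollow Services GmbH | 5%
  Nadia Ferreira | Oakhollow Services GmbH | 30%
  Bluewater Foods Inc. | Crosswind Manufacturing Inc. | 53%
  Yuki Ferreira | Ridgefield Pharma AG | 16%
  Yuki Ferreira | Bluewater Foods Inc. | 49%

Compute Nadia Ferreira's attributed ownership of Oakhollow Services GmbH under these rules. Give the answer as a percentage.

33.261408%

By parent–child attribution (R1), Nadia Ferreira is treated as also owning Yuki Ferreira's interest in Bluewater Foods Inc, giving 51% + 49% = 100%.
By parent–child attribution (R1), Nadia Ferreira is treated as owning Yuki Ferreira's 16% interest in Ridgefield Pharma AG.
Chain via Bluewater Foods Inc. → Crosswind Manufacturing Inc. → Fairlane Shipping BV (R3): 100% × 53% × 17% × 24% = 2.1624% of Oakhollow Services GmbH.
Direct interest in Oakhollow Services GmbH: 30%.
Chain via Ridgefield Pharma AG → Harbor Ventures LLC → Beacon Capital LLC (R3): 16% × 53% × 48% × 27% = 1.099008% of Oakhollow Services GmbH.
Aggregating (R2): 2.1624% + 30% + 1.099008% = 33.261408%.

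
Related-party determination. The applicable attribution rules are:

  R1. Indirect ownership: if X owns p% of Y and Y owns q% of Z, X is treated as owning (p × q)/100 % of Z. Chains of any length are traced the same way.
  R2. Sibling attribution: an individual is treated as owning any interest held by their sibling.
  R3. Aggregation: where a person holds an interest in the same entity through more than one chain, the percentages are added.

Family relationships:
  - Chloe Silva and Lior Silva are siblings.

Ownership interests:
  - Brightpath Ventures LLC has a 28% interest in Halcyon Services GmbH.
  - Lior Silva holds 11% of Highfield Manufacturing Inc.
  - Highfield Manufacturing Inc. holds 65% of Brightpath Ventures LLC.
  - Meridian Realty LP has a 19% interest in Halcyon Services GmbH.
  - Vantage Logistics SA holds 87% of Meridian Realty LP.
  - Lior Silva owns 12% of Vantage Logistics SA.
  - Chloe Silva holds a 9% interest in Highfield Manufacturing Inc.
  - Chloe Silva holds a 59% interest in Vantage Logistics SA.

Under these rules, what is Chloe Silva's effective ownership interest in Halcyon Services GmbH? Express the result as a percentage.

By sibling attribution (R2), Chloe Silva is treated as also owning Lior Silva's interest in Highfield Manufacturing Inc, giving 9% + 11% = 20%.
By sibling attribution (R2), Chloe Silva is treated as also owning Lior Silva's interest in Vantage Logistics SA, giving 59% + 12% = 71%.
Chain via Highfield Manufacturing Inc. → Brightpath Ventures LLC (R1): 20% × 65% × 28% = 3.64% of Halcyon Services GmbH.
Chain via Vantage Logistics SA → Meridian Realty LP (R1): 71% × 87% × 19% = 11.7363% of Halcyon Services GmbH.
Aggregating (R3): 3.64% + 11.7363% = 15.3763%.

15.3763%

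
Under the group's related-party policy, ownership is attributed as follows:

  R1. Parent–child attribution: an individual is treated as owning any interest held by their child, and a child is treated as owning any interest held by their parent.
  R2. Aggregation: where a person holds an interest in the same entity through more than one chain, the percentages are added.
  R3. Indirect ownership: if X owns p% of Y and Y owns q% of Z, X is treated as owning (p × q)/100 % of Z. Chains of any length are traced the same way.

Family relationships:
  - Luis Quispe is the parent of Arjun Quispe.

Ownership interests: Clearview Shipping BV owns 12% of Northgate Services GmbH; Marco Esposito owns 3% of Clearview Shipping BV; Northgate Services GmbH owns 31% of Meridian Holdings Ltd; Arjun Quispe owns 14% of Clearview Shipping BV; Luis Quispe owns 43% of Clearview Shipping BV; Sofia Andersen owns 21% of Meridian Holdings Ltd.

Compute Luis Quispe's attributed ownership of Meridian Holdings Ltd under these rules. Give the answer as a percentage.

By parent–child attribution (R1), Luis Quispe is treated as also owning Arjun Quispe's interest in Clearview Shipping BV, giving 43% + 14% = 57%.
Chain via Clearview Shipping BV → Northgate Services GmbH (R3): 57% × 12% × 31% = 2.1204% of Meridian Holdings Ltd.

2.1204%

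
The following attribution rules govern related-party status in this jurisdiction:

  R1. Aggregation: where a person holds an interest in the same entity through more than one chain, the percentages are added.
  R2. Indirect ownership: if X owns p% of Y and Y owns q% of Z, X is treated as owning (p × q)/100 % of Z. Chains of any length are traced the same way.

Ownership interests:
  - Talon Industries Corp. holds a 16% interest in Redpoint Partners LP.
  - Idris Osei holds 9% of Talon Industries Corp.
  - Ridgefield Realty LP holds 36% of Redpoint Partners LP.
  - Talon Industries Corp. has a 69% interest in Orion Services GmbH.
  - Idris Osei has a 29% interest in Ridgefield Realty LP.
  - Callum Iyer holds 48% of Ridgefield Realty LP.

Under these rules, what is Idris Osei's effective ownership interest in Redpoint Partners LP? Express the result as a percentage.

11.88%

Chain via Ridgefield Realty LP (R2): 29% × 36% = 10.44% of Redpoint Partners LP.
Chain via Talon Industries Corp. (R2): 9% × 16% = 1.44% of Redpoint Partners LP.
Aggregating (R1): 10.44% + 1.44% = 11.88%.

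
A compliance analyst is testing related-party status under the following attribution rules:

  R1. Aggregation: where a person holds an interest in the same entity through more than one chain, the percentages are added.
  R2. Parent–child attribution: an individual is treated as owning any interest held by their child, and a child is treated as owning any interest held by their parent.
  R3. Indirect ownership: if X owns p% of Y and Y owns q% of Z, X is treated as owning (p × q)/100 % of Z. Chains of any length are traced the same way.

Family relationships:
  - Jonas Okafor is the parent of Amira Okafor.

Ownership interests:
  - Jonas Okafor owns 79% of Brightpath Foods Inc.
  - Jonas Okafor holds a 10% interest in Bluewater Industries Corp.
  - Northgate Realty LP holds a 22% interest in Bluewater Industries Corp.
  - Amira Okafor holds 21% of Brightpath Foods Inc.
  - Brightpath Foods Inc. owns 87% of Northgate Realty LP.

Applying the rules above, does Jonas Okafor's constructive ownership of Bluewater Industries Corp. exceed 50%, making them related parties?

By parent–child attribution (R2), Jonas Okafor is treated as also owning Amira Okafor's interest in Brightpath Foods Inc, giving 79% + 21% = 100%.
Chain via Brightpath Foods Inc. → Northgate Realty LP (R3): 100% × 87% × 22% = 19.14% of Bluewater Industries Corp.
Direct interest in Bluewater Industries Corp: 10%.
Aggregating (R1): 19.14% + 10% = 29.14%.
29.14% does not exceed the 50% threshold, so Jonas is not a related party to Bluewater Industries Corp.

No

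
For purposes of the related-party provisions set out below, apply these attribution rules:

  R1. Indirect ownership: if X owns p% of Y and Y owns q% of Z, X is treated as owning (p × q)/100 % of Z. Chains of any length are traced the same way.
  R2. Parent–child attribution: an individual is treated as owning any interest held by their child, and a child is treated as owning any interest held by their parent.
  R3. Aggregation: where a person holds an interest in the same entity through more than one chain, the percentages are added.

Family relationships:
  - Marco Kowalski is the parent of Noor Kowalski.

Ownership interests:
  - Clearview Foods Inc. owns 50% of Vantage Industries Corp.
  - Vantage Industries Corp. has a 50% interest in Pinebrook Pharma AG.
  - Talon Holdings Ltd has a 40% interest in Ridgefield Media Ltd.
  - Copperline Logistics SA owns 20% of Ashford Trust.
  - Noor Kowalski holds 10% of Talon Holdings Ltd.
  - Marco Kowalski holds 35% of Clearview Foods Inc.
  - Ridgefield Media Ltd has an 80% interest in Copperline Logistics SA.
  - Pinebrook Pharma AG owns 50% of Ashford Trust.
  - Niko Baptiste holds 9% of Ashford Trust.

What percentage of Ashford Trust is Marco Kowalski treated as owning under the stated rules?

By parent–child attribution (R2), Marco Kowalski is treated as owning Noor Kowalski's 10% interest in Talon Holdings Ltd.
Chain via Clearview Foods Inc. → Vantage Industries Corp. → Pinebrook Pharma AG (R1): 35% × 50% × 50% × 50% = 4.375% of Ashford Trust.
Chain via Talon Holdings Ltd → Ridgefield Media Ltd → Copperline Logistics SA (R1): 10% × 40% × 80% × 20% = 0.64% of Ashford Trust.
Aggregating (R3): 4.375% + 0.64% = 5.015%.

5.015%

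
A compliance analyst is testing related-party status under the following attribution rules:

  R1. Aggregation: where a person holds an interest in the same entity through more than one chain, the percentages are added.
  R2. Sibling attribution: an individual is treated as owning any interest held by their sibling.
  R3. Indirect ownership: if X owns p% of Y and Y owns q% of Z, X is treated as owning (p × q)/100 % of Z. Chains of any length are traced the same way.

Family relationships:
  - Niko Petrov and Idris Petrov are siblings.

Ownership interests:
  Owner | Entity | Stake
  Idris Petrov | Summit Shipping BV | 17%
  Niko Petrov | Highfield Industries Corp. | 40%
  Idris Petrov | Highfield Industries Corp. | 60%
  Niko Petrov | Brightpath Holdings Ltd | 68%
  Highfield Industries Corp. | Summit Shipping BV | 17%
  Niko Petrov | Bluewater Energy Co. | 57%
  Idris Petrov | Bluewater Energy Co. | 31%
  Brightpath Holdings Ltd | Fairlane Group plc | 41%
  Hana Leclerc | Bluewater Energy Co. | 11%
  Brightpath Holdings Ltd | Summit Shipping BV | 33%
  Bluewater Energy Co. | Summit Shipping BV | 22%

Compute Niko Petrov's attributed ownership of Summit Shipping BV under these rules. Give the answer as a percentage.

By sibling attribution (R2), Niko Petrov is treated as also owning Idris Petrov's interest in Bluewater Energy Co, giving 57% + 31% = 88%.
By sibling attribution (R2), Niko Petrov is treated as also owning Idris Petrov's interest in Highfield Industries Corp, giving 40% + 60% = 100%.
By sibling attribution (R2), Niko Petrov is treated as owning Idris Petrov's 17% interest in Summit Shipping BV.
Chain via Brightpath Holdings Ltd (R3): 68% × 33% = 22.44% of Summit Shipping BV.
Chain via Bluewater Energy Co. (R3): 88% × 22% = 19.36% of Summit Shipping BV.
Chain via Highfield Industries Corp. (R3): 100% × 17% = 17% of Summit Shipping BV.
Direct interest in Summit Shipping BV: 17%.
Aggregating (R1): 22.44% + 19.36% + 17% + 17% = 75.8%.

75.8%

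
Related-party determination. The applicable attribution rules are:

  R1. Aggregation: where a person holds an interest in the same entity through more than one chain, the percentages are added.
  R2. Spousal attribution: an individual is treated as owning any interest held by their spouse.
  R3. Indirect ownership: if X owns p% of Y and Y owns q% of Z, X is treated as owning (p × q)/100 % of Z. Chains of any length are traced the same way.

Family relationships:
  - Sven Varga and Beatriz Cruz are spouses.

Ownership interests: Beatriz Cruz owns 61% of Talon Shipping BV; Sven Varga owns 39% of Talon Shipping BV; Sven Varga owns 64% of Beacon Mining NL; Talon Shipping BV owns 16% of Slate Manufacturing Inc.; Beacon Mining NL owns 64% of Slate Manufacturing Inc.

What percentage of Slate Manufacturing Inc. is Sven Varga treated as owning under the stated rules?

56.96%

By spousal attribution (R2), Sven Varga is treated as also owning Beatriz Cruz's interest in Talon Shipping BV, giving 39% + 61% = 100%.
Chain via Talon Shipping BV (R3): 100% × 16% = 16% of Slate Manufacturing Inc.
Chain via Beacon Mining NL (R3): 64% × 64% = 40.96% of Slate Manufacturing Inc.
Aggregating (R1): 16% + 40.96% = 56.96%.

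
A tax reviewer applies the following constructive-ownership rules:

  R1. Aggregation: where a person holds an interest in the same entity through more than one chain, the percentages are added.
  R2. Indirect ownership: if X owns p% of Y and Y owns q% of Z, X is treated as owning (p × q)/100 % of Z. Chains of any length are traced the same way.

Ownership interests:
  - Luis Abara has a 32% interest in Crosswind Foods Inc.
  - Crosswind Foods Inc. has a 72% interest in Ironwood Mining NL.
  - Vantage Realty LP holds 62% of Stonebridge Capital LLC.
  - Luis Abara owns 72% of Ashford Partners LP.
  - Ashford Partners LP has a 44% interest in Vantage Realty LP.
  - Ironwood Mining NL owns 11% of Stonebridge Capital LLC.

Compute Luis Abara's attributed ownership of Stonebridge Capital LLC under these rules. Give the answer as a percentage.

Chain via Ashford Partners LP → Vantage Realty LP (R2): 72% × 44% × 62% = 19.6416% of Stonebridge Capital LLC.
Chain via Crosswind Foods Inc. → Ironwood Mining NL (R2): 32% × 72% × 11% = 2.5344% of Stonebridge Capital LLC.
Aggregating (R1): 19.6416% + 2.5344% = 22.176%.

22.176%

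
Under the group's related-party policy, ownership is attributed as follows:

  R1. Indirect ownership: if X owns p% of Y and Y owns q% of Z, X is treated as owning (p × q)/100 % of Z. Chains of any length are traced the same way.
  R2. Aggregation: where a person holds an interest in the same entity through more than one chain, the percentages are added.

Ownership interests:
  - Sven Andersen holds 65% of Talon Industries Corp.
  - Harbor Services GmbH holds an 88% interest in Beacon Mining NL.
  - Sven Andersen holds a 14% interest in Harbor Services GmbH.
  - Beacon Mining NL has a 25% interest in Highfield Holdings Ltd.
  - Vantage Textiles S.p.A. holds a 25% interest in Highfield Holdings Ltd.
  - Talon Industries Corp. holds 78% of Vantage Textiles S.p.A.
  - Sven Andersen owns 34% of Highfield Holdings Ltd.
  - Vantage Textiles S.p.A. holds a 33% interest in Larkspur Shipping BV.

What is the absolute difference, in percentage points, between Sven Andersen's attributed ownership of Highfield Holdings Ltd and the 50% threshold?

Chain via Talon Industries Corp. → Vantage Textiles S.p.A. (R1): 65% × 78% × 25% = 12.675% of Highfield Holdings Ltd.
Chain via Harbor Services GmbH → Beacon Mining NL (R1): 14% × 88% × 25% = 3.08% of Highfield Holdings Ltd.
Direct interest in Highfield Holdings Ltd: 34%.
Aggregating (R2): 12.675% + 3.08% + 34% = 49.755%.
49.755% falls short of the 50% threshold by 0.245 percentage points.

0.245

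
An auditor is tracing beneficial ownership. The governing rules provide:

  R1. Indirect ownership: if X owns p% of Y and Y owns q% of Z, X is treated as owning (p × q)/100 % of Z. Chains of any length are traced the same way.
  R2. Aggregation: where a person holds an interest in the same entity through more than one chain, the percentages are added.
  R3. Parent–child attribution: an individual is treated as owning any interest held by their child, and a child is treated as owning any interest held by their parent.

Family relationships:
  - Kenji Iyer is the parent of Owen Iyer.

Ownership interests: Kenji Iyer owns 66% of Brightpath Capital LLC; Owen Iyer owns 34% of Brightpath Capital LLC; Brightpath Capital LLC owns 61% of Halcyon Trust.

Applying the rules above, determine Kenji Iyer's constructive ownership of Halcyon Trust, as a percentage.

By parent–child attribution (R3), Kenji Iyer is treated as also owning Owen Iyer's interest in Brightpath Capital LLC, giving 66% + 34% = 100%.
Chain via Brightpath Capital LLC (R1): 100% × 61% = 61% of Halcyon Trust.

61%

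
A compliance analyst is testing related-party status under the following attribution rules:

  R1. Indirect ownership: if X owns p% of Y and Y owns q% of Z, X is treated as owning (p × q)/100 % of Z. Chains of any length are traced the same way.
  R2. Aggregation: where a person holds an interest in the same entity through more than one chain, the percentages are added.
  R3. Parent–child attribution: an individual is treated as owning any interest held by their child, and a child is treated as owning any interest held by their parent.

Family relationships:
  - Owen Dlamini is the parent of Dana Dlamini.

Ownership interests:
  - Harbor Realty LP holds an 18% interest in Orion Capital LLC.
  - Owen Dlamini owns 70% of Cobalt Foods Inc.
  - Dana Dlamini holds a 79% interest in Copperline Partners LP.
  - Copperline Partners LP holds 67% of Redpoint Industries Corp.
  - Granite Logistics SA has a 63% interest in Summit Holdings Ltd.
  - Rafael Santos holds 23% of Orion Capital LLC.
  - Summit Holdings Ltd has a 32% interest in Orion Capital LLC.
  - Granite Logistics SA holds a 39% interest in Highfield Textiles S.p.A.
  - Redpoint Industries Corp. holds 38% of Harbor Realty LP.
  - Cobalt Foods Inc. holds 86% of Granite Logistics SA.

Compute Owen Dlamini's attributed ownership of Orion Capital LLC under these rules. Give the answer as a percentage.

By parent–child attribution (R3), Owen Dlamini is treated as owning Dana Dlamini's 79% interest in Copperline Partners LP.
Chain via Cobalt Foods Inc. → Granite Logistics SA → Summit Holdings Ltd (R1): 70% × 86% × 63% × 32% = 12.13632% of Orion Capital LLC.
Chain via Copperline Partners LP → Redpoint Industries Corp. → Harbor Realty LP (R1): 79% × 67% × 38% × 18% = 3.620412% of Orion Capital LLC.
Aggregating (R2): 12.13632% + 3.620412% = 15.756732%.

15.756732%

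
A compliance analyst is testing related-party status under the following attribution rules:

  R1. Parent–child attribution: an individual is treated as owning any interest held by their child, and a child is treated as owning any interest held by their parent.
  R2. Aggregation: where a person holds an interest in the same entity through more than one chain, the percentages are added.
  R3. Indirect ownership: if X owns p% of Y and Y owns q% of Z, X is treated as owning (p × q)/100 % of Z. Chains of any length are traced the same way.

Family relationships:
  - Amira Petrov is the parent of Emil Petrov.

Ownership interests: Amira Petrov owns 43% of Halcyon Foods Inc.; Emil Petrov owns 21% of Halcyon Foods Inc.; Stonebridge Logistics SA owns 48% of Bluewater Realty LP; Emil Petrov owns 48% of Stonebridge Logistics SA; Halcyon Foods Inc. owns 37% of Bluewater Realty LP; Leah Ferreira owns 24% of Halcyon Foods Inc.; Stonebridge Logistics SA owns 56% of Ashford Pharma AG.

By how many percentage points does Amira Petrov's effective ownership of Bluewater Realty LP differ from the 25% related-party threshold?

21.72

By parent–child attribution (R1), Amira Petrov is treated as also owning Emil Petrov's interest in Halcyon Foods Inc, giving 43% + 21% = 64%.
By parent–child attribution (R1), Amira Petrov is treated as owning Emil Petrov's 48% interest in Stonebridge Logistics SA.
Chain via Halcyon Foods Inc. (R3): 64% × 37% = 23.68% of Bluewater Realty LP.
Chain via Stonebridge Logistics SA (R3): 48% × 48% = 23.04% of Bluewater Realty LP.
Aggregating (R2): 23.68% + 23.04% = 46.72%.
46.72% exceeds the 25% threshold by 21.72 percentage points.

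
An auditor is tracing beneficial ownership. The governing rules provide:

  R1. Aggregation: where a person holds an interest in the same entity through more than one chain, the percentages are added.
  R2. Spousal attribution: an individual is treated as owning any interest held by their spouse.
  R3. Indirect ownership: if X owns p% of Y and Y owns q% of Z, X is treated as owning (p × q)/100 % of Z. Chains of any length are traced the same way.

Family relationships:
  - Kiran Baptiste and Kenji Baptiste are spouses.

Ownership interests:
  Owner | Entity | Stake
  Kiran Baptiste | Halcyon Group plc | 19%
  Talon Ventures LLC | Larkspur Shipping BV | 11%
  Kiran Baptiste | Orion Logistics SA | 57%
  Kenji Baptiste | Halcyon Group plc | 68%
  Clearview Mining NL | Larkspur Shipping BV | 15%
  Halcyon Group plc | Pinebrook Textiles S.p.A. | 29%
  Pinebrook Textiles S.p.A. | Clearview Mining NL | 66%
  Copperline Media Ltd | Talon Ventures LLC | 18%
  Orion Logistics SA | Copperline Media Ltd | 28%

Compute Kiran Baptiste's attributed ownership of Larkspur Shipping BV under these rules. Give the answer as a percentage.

2.813778%

By spousal attribution (R2), Kiran Baptiste is treated as also owning Kenji Baptiste's interest in Halcyon Group plc, giving 19% + 68% = 87%.
Chain via Orion Logistics SA → Copperline Media Ltd → Talon Ventures LLC (R3): 57% × 28% × 18% × 11% = 0.316008% of Larkspur Shipping BV.
Chain via Halcyon Group plc → Pinebrook Textiles S.p.A. → Clearview Mining NL (R3): 87% × 29% × 66% × 15% = 2.49777% of Larkspur Shipping BV.
Aggregating (R1): 0.316008% + 2.49777% = 2.813778%.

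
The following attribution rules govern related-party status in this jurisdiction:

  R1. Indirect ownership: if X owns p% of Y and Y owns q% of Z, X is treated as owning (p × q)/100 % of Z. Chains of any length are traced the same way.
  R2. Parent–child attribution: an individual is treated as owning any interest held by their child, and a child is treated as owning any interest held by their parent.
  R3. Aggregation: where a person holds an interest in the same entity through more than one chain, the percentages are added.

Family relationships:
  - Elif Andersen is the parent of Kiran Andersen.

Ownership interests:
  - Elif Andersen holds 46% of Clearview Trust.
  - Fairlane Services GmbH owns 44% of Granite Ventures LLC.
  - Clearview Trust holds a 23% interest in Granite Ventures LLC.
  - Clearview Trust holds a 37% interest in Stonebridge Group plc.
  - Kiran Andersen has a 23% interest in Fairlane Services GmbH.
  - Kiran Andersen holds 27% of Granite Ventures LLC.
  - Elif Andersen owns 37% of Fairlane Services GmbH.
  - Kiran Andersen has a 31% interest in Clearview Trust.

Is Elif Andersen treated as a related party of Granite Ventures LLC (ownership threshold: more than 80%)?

No

By parent–child attribution (R2), Elif Andersen is treated as also owning Kiran Andersen's interest in Clearview Trust, giving 46% + 31% = 77%.
By parent–child attribution (R2), Elif Andersen is treated as also owning Kiran Andersen's interest in Fairlane Services GmbH, giving 37% + 23% = 60%.
By parent–child attribution (R2), Elif Andersen is treated as owning Kiran Andersen's 27% interest in Granite Ventures LLC.
Chain via Clearview Trust (R1): 77% × 23% = 17.71% of Granite Ventures LLC.
Chain via Fairlane Services GmbH (R1): 60% × 44% = 26.4% of Granite Ventures LLC.
Direct interest in Granite Ventures LLC: 27%.
Aggregating (R3): 17.71% + 26.4% + 27% = 71.11%.
71.11% does not exceed the 80% threshold, so Elif is not a related party to Granite Ventures LLC.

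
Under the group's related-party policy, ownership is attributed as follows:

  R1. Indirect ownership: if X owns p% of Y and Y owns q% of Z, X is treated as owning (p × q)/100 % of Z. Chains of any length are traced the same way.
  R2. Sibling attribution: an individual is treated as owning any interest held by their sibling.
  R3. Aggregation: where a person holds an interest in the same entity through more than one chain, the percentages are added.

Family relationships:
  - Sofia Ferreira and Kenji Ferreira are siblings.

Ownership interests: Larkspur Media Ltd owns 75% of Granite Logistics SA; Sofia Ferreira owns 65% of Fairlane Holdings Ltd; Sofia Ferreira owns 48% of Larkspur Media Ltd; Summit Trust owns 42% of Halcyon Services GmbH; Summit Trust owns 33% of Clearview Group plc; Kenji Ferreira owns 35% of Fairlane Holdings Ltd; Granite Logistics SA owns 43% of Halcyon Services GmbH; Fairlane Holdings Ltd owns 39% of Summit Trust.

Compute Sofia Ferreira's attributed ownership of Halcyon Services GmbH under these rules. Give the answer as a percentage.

By sibling attribution (R2), Sofia Ferreira is treated as also owning Kenji Ferreira's interest in Fairlane Holdings Ltd, giving 65% + 35% = 100%.
Chain via Fairlane Holdings Ltd → Summit Trust (R1): 100% × 39% × 42% = 16.38% of Halcyon Services GmbH.
Chain via Larkspur Media Ltd → Granite Logistics SA (R1): 48% × 75% × 43% = 15.48% of Halcyon Services GmbH.
Aggregating (R3): 16.38% + 15.48% = 31.86%.

31.86%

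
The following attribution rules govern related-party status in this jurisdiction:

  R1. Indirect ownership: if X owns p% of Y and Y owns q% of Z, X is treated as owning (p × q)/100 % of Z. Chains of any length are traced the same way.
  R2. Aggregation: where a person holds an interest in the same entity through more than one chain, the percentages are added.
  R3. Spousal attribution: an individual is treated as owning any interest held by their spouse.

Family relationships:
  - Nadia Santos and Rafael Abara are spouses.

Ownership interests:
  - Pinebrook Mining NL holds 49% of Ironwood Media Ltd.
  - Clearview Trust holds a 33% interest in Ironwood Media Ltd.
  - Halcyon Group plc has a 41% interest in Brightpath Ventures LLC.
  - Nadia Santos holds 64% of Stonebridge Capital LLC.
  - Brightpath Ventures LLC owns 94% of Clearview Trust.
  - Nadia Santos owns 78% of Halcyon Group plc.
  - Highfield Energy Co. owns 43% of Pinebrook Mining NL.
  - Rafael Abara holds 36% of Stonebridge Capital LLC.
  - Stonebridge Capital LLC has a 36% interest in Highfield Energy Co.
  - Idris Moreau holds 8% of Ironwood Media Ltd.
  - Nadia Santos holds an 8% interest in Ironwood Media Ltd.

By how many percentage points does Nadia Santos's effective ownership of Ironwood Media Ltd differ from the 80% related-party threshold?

54.494604

By spousal attribution (R3), Nadia Santos is treated as also owning Rafael Abara's interest in Stonebridge Capital LLC, giving 64% + 36% = 100%.
Chain via Stonebridge Capital LLC → Highfield Energy Co. → Pinebrook Mining NL (R1): 100% × 36% × 43% × 49% = 7.5852% of Ironwood Media Ltd.
Chain via Halcyon Group plc → Brightpath Ventures LLC → Clearview Trust (R1): 78% × 41% × 94% × 33% = 9.920196% of Ironwood Media Ltd.
Direct interest in Ironwood Media Ltd: 8%.
Aggregating (R2): 7.5852% + 9.920196% + 8% = 25.505396%.
25.505396% falls short of the 80% threshold by 54.494604 percentage points.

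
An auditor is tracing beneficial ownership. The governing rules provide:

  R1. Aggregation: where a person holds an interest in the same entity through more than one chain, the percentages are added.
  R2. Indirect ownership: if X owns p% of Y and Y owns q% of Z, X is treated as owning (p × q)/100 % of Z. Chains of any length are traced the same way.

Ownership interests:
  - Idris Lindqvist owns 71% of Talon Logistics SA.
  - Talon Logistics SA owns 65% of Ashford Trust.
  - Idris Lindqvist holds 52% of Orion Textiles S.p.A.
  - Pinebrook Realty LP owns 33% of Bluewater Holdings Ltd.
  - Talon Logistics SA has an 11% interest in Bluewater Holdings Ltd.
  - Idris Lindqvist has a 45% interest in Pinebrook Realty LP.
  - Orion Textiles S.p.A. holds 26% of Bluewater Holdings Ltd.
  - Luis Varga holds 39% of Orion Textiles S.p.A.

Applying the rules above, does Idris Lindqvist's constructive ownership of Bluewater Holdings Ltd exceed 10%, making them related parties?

Chain via Pinebrook Realty LP (R2): 45% × 33% = 14.85% of Bluewater Holdings Ltd.
Chain via Orion Textiles S.p.A. (R2): 52% × 26% = 13.52% of Bluewater Holdings Ltd.
Chain via Talon Logistics SA (R2): 71% × 11% = 7.81% of Bluewater Holdings Ltd.
Aggregating (R1): 14.85% + 13.52% + 7.81% = 36.18%.
36.18% exceeds the 10% threshold, so Idris is a related party to Bluewater Holdings Ltd.

Yes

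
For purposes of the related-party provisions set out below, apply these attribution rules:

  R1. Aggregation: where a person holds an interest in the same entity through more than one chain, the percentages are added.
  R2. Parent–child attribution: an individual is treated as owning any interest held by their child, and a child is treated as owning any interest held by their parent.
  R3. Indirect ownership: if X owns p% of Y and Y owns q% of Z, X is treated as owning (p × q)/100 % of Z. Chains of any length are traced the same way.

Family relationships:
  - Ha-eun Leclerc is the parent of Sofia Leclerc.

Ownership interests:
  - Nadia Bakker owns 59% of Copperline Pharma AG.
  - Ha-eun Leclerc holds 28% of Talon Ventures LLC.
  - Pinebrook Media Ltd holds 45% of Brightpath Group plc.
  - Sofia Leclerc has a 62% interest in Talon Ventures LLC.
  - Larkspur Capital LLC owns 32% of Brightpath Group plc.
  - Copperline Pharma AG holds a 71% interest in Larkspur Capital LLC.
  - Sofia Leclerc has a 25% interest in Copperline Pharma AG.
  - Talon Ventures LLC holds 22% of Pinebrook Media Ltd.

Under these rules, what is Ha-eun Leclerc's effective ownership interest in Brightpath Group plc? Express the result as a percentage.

By parent–child attribution (R2), Ha-eun Leclerc is treated as also owning Sofia Leclerc's interest in Talon Ventures LLC, giving 28% + 62% = 90%.
By parent–child attribution (R2), Ha-eun Leclerc is treated as owning Sofia Leclerc's 25% interest in Copperline Pharma AG.
Chain via Talon Ventures LLC → Pinebrook Media Ltd (R3): 90% × 22% × 45% = 8.91% of Brightpath Group plc.
Chain via Copperline Pharma AG → Larkspur Capital LLC (R3): 25% × 71% × 32% = 5.68% of Brightpath Group plc.
Aggregating (R1): 8.91% + 5.68% = 14.59%.

14.59%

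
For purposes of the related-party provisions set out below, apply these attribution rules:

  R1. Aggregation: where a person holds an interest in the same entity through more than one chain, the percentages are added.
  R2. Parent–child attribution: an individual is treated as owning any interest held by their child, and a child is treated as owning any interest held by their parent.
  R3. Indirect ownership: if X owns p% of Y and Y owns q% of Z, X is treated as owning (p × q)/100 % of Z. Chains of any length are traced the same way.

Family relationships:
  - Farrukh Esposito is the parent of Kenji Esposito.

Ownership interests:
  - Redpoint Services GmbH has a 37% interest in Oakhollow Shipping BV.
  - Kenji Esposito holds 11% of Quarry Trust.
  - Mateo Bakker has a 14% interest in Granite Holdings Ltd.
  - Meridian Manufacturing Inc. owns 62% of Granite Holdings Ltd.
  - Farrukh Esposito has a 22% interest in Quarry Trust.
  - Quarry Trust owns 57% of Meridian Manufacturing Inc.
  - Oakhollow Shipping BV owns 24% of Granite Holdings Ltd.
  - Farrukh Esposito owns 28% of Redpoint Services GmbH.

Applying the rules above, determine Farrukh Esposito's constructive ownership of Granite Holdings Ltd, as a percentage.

By parent–child attribution (R2), Farrukh Esposito is treated as also owning Kenji Esposito's interest in Quarry Trust, giving 22% + 11% = 33%.
Chain via Redpoint Services GmbH → Oakhollow Shipping BV (R3): 28% × 37% × 24% = 2.4864% of Granite Holdings Ltd.
Chain via Quarry Trust → Meridian Manufacturing Inc. (R3): 33% × 57% × 62% = 11.6622% of Granite Holdings Ltd.
Aggregating (R1): 2.4864% + 11.6622% = 14.1486%.

14.1486%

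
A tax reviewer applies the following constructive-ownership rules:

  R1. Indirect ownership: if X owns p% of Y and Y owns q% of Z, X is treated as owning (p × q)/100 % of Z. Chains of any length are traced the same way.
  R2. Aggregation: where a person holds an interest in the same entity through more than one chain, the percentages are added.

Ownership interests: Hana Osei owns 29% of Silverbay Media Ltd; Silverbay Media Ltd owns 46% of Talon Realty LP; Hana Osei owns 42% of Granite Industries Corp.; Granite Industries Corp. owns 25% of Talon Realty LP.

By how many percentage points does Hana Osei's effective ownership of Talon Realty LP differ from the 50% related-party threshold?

Chain via Silverbay Media Ltd (R1): 29% × 46% = 13.34% of Talon Realty LP.
Chain via Granite Industries Corp. (R1): 42% × 25% = 10.5% of Talon Realty LP.
Aggregating (R2): 13.34% + 10.5% = 23.84%.
23.84% falls short of the 50% threshold by 26.16 percentage points.

26.16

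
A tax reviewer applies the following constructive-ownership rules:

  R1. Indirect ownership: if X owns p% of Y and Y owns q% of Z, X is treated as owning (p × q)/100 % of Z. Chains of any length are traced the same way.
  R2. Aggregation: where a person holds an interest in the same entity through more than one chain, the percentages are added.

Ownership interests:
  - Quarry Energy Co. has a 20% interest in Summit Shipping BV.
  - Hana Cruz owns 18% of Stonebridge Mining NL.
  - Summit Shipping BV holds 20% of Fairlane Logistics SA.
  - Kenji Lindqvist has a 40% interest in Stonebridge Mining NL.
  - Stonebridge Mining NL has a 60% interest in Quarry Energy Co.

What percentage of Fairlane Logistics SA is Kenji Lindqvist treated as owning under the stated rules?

Chain via Stonebridge Mining NL → Quarry Energy Co. → Summit Shipping BV (R1): 40% × 60% × 20% × 20% = 0.96% of Fairlane Logistics SA.

0.96%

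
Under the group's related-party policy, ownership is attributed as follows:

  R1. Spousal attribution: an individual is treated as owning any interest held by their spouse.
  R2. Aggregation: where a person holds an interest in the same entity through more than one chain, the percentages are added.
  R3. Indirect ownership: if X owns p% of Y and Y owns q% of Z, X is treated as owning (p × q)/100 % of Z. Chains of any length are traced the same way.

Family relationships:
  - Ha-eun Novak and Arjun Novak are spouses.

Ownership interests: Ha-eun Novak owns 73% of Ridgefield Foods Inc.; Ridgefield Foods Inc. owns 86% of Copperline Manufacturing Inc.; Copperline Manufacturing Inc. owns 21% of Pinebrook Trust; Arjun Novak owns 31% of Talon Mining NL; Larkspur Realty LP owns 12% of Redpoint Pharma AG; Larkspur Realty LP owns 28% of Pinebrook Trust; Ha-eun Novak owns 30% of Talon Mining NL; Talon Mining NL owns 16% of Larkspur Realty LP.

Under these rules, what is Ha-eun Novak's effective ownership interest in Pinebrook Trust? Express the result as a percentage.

By spousal attribution (R1), Ha-eun Novak is treated as also owning Arjun Novak's interest in Talon Mining NL, giving 30% + 31% = 61%.
Chain via Ridgefield Foods Inc. → Copperline Manufacturing Inc. (R3): 73% × 86% × 21% = 13.1838% of Pinebrook Trust.
Chain via Talon Mining NL → Larkspur Realty LP (R3): 61% × 16% × 28% = 2.7328% of Pinebrook Trust.
Aggregating (R2): 13.1838% + 2.7328% = 15.9166%.

15.9166%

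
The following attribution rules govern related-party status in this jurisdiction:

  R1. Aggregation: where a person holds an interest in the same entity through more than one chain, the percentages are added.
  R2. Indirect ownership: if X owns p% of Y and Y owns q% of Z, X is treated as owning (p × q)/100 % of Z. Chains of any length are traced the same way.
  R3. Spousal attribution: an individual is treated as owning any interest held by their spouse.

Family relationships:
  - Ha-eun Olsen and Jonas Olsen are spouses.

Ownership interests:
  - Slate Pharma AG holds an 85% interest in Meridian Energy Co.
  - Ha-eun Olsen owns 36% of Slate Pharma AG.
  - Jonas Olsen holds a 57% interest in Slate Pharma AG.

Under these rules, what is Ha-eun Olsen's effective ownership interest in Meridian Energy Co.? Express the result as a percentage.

79.05%

By spousal attribution (R3), Ha-eun Olsen is treated as also owning Jonas Olsen's interest in Slate Pharma AG, giving 36% + 57% = 93%.
Chain via Slate Pharma AG (R2): 93% × 85% = 79.05% of Meridian Energy Co.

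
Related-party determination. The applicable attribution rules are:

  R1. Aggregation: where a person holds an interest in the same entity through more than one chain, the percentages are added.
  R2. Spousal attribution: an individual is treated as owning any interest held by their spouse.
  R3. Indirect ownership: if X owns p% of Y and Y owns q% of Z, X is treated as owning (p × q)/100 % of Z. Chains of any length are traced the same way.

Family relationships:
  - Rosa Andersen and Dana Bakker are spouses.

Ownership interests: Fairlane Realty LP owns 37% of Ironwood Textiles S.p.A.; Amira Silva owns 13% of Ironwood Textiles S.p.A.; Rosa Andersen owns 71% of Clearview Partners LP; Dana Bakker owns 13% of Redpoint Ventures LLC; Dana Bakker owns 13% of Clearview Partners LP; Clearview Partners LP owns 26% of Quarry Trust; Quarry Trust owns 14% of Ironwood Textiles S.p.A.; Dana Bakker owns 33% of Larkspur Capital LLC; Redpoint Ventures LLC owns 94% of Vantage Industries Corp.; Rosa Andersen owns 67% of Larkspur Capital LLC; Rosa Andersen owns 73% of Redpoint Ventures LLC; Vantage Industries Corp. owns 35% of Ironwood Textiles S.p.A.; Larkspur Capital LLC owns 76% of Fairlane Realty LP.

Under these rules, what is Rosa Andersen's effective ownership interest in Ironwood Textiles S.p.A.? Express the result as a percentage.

59.4716%

By spousal attribution (R2), Rosa Andersen is treated as also owning Dana Bakker's interest in Redpoint Ventures LLC, giving 73% + 13% = 86%.
By spousal attribution (R2), Rosa Andersen is treated as also owning Dana Bakker's interest in Clearview Partners LP, giving 71% + 13% = 84%.
By spousal attribution (R2), Rosa Andersen is treated as also owning Dana Bakker's interest in Larkspur Capital LLC, giving 67% + 33% = 100%.
Chain via Redpoint Ventures LLC → Vantage Industries Corp. (R3): 86% × 94% × 35% = 28.294% of Ironwood Textiles S.p.A.
Chain via Clearview Partners LP → Quarry Trust (R3): 84% × 26% × 14% = 3.0576% of Ironwood Textiles S.p.A.
Chain via Larkspur Capital LLC → Fairlane Realty LP (R3): 100% × 76% × 37% = 28.12% of Ironwood Textiles S.p.A.
Aggregating (R1): 28.294% + 3.0576% + 28.12% = 59.4716%.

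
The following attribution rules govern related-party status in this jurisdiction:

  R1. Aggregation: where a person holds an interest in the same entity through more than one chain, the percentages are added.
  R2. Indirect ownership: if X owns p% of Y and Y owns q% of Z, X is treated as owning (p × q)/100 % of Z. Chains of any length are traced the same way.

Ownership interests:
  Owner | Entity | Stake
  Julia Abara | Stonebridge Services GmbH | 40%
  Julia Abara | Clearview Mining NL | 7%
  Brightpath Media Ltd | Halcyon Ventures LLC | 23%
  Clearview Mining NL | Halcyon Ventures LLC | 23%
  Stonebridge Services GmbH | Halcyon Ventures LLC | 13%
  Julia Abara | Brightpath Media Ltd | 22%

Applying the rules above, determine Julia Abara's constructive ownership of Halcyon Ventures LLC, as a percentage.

Chain via Stonebridge Services GmbH (R2): 40% × 13% = 5.2% of Halcyon Ventures LLC.
Chain via Clearview Mining NL (R2): 7% × 23% = 1.61% of Halcyon Ventures LLC.
Chain via Brightpath Media Ltd (R2): 22% × 23% = 5.06% of Halcyon Ventures LLC.
Aggregating (R1): 5.2% + 1.61% + 5.06% = 11.87%.

11.87%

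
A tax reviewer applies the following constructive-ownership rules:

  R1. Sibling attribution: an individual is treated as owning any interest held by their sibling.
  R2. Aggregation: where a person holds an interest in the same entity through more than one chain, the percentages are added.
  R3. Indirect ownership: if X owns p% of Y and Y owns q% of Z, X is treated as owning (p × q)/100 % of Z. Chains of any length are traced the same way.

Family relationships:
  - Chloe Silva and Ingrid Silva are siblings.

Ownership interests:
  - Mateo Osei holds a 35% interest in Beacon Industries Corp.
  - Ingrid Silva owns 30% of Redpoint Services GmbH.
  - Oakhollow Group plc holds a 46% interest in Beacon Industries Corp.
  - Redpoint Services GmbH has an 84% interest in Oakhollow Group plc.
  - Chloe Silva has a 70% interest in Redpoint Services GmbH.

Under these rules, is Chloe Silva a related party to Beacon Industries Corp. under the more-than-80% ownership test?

No

By sibling attribution (R1), Chloe Silva is treated as also owning Ingrid Silva's interest in Redpoint Services GmbH, giving 70% + 30% = 100%.
Chain via Redpoint Services GmbH → Oakhollow Group plc (R3): 100% × 84% × 46% = 38.64% of Beacon Industries Corp.
38.64% does not exceed the 80% threshold, so Chloe is not a related party to Beacon Industries Corp.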